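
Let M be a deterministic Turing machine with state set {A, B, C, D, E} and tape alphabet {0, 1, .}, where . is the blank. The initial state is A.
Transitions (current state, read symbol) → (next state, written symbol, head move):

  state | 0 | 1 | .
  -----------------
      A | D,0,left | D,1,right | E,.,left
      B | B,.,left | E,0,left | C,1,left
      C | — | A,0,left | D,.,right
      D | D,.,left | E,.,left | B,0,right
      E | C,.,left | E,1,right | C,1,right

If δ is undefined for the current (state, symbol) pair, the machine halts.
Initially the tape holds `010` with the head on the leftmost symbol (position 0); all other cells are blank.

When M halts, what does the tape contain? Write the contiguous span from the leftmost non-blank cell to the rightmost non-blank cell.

A | ...[0]10   read 0 → write 0, move left, go to D
D | ..[.]010   read . → write 0, move right, go to B
B | ..0[0]10   read 0 → write ., move left, go to B
B | ..[0].10   read 0 → write ., move left, go to B
B | .[.]..10   read . → write 1, move left, go to C
C | [.]1..10   read . → write ., move right, go to D
D | .[1]..10   read 1 → write ., move left, go to E
E | [.]...10   read . → write 1, move right, go to C
C | 1[.]..10   read . → write ., move right, go to D
D | 1.[.].10   read . → write 0, move right, go to B
B | 1.0[.]10   read . → write 1, move left, go to C
C | 1.[0]110
The non-blank tape span at halt is 1.0110.

1.0110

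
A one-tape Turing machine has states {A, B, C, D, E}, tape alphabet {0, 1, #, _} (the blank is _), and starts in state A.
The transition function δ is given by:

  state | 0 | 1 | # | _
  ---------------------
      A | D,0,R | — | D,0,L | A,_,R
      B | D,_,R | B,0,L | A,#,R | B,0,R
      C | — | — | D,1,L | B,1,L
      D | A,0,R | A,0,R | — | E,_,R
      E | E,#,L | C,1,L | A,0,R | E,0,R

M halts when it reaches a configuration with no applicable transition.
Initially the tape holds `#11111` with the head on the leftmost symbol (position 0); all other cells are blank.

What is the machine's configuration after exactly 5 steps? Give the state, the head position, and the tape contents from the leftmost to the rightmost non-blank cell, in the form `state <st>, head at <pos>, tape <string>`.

state A, head at 1, tape 0011111

state=A head=0 tape=_[#]11111   (A,#)→(D,0,L)
state=D head=-1 tape=[_]011111   (D,_)→(E,_,R)
state=E head=0 tape=_[0]11111   (E,0)→(E,#,L)
state=E head=-1 tape=[_]#11111   (E,_)→(E,0,R)
state=E head=0 tape=0[#]11111   (E,#)→(A,0,R)
state=A head=1 tape=00[1]1111
After 5 steps: state A, head at 1, tape 0011111.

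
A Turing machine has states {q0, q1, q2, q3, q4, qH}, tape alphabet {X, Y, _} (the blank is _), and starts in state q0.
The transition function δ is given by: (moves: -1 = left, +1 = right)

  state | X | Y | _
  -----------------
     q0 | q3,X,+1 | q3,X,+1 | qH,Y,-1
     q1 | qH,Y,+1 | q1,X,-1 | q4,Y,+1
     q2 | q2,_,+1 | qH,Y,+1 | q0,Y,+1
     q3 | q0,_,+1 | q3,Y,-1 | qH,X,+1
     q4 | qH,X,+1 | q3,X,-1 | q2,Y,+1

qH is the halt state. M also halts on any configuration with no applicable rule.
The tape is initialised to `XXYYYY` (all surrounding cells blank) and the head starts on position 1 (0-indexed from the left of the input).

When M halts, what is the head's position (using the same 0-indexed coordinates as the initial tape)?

7

q0 | X[X]YYYY__   read X → write X, move +1, go to q3
q3 | XX[Y]YYY__   read Y → write Y, move -1, go to q3
q3 | X[X]YYYY__   read X → write _, move +1, go to q0
q0 | X_[Y]YYY__   read Y → write X, move +1, go to q3
q3 | X_X[Y]YY__   read Y → write Y, move -1, go to q3
q3 | X_[X]YYY__   read X → write _, move +1, go to q0
q0 | X__[Y]YY__   read Y → write X, move +1, go to q3
q3 | X__X[Y]Y__   read Y → write Y, move -1, go to q3
q3 | X__[X]YY__   read X → write _, move +1, go to q0
q0 | X___[Y]Y__   read Y → write X, move +1, go to q3
q3 | X___X[Y]__   read Y → write Y, move -1, go to q3
q3 | X___[X]Y__   read X → write _, move +1, go to q0
q0 | X____[Y]__   read Y → write X, move +1, go to q3
q3 | X____X[_]_   read _ → write X, move +1, go to qH
qH | X____XX[_]
At halt the head is at cell 7.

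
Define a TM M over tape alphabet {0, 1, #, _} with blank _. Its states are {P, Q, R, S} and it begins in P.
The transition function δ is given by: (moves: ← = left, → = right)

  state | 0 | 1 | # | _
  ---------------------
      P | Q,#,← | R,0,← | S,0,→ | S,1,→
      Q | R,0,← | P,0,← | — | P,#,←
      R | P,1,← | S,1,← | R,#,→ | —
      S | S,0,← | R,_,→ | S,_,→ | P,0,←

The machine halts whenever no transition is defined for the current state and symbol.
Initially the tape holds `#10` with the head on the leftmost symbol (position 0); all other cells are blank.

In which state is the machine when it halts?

P | [#]10_   read # → write 0, move →, go to S
S | 0[1]0_   read 1 → write _, move →, go to R
R | 0_[0]_   read 0 → write 1, move ←, go to P
P | 0[_]1_   read _ → write 1, move →, go to S
S | 01[1]_   read 1 → write _, move →, go to R
R | 01_[_]
No transition is defined for (R, _); M halts in state R.

R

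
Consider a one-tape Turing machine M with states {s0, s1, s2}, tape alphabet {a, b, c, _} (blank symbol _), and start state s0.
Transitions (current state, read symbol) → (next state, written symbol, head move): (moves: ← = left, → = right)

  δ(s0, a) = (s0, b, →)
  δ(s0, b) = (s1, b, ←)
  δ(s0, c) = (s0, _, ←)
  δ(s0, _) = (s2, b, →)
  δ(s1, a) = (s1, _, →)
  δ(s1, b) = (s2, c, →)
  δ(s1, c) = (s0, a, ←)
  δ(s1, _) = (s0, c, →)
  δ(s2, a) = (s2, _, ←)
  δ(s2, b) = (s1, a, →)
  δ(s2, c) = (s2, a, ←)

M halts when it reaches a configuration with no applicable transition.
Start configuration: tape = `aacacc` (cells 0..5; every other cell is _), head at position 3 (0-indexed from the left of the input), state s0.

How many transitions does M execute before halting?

state=s0 head=3 tape=aac[a]cc   (s0,a)→(s0,b,→)
state=s0 head=4 tape=aacb[c]c   (s0,c)→(s0,_,←)
state=s0 head=3 tape=aac[b]_c   (s0,b)→(s1,b,←)
state=s1 head=2 tape=aa[c]b_c   (s1,c)→(s0,a,←)
state=s0 head=1 tape=a[a]ab_c   (s0,a)→(s0,b,→)
state=s0 head=2 tape=ab[a]b_c   (s0,a)→(s0,b,→)
state=s0 head=3 tape=abb[b]_c   (s0,b)→(s1,b,←)
state=s1 head=2 tape=ab[b]b_c   (s1,b)→(s2,c,→)
state=s2 head=3 tape=abc[b]_c   (s2,b)→(s1,a,→)
state=s1 head=4 tape=abca[_]c   (s1,_)→(s0,c,→)
state=s0 head=5 tape=abcac[c]   (s0,c)→(s0,_,←)
state=s0 head=4 tape=abca[c]_   (s0,c)→(s0,_,←)
state=s0 head=3 tape=abc[a]__   (s0,a)→(s0,b,→)
state=s0 head=4 tape=abcb[_]_   (s0,_)→(s2,b,→)
state=s2 head=5 tape=abcbb[_]
M halts after 14 transitions.

14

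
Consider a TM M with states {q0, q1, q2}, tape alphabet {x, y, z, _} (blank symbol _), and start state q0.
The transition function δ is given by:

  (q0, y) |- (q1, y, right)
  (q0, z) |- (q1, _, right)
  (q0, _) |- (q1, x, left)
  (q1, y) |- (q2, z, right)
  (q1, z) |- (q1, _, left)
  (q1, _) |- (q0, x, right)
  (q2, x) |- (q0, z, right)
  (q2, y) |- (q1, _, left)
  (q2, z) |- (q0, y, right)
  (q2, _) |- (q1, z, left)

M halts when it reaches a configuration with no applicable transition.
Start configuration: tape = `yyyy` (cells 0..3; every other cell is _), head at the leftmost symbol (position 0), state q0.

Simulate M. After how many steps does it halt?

state=q0 head=0 tape=_[y]yyy   (q0,y)→(q1,y,right)
state=q1 head=1 tape=_y[y]yy   (q1,y)→(q2,z,right)
state=q2 head=2 tape=_yz[y]y   (q2,y)→(q1,_,left)
state=q1 head=1 tape=_y[z]_y   (q1,z)→(q1,_,left)
state=q1 head=0 tape=_[y]__y   (q1,y)→(q2,z,right)
state=q2 head=1 tape=_z[_]_y   (q2,_)→(q1,z,left)
state=q1 head=0 tape=_[z]z_y   (q1,z)→(q1,_,left)
state=q1 head=-1 tape=[_]_z_y   (q1,_)→(q0,x,right)
state=q0 head=0 tape=x[_]z_y   (q0,_)→(q1,x,left)
state=q1 head=-1 tape=[x]xz_y
M halts after 9 transitions.

9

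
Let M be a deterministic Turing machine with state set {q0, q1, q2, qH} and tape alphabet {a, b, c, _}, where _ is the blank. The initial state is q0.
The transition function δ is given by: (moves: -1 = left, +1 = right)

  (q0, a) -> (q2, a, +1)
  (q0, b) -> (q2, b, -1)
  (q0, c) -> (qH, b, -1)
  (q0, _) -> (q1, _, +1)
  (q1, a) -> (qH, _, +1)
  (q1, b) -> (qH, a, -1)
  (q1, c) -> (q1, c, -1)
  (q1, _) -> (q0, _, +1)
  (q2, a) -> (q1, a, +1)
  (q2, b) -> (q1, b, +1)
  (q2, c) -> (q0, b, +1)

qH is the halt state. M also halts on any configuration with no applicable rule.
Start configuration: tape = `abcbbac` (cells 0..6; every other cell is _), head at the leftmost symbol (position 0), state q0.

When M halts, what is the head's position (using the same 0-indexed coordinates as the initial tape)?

0

q0 | [a]bcbbac   read a → write a, move +1, go to q2
q2 | a[b]cbbac   read b → write b, move +1, go to q1
q1 | ab[c]bbac   read c → write c, move -1, go to q1
q1 | a[b]cbbac   read b → write a, move -1, go to qH
qH | [a]acbbac
At halt the head is at cell 0.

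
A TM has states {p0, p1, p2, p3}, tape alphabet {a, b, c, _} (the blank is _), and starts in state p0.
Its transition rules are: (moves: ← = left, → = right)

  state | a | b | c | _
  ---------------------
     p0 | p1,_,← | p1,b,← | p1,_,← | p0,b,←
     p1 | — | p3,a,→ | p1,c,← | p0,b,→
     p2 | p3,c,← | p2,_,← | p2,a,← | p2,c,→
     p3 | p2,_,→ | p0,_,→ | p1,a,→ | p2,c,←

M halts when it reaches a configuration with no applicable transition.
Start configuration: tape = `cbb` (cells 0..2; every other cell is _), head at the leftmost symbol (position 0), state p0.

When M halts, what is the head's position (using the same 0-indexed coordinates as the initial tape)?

0

p0 | __[c]bb_   read c → write _, move ←, go to p1
p1 | _[_]_bb_   read _ → write b, move →, go to p0
p0 | _b[_]bb_   read _ → write b, move ←, go to p0
p0 | _[b]bbb_   read b → write b, move ←, go to p1
p1 | [_]bbbb_   read _ → write b, move →, go to p0
p0 | b[b]bbb_   read b → write b, move ←, go to p1
p1 | [b]bbbb_   read b → write a, move →, go to p3
p3 | a[b]bbb_   read b → write _, move →, go to p0
p0 | a_[b]bb_   read b → write b, move ←, go to p1
p1 | a[_]bbb_   read _ → write b, move →, go to p0
p0 | ab[b]bb_   read b → write b, move ←, go to p1
p1 | a[b]bbb_   read b → write a, move →, go to p3
p3 | aa[b]bb_   read b → write _, move →, go to p0
p0 | aa_[b]b_   read b → write b, move ←, go to p1
p1 | aa[_]bb_   read _ → write b, move →, go to p0
p0 | aab[b]b_   read b → write b, move ←, go to p1
p1 | aa[b]bb_   read b → write a, move →, go to p3
p3 | aaa[b]b_   read b → write _, move →, go to p0
p0 | aaa_[b]_   read b → write b, move ←, go to p1
p1 | aaa[_]b_   read _ → write b, move →, go to p0
p0 | aaab[b]_   read b → write b, move ←, go to p1
p1 | aaa[b]b_   read b → write a, move →, go to p3
p3 | aaaa[b]_   read b → write _, move →, go to p0
p0 | aaaa_[_]   read _ → write b, move ←, go to p0
p0 | aaaa[_]b   read _ → write b, move ←, go to p0
p0 | aaa[a]bb   read a → write _, move ←, go to p1
p1 | aa[a]_bb
At halt the head is at cell 0.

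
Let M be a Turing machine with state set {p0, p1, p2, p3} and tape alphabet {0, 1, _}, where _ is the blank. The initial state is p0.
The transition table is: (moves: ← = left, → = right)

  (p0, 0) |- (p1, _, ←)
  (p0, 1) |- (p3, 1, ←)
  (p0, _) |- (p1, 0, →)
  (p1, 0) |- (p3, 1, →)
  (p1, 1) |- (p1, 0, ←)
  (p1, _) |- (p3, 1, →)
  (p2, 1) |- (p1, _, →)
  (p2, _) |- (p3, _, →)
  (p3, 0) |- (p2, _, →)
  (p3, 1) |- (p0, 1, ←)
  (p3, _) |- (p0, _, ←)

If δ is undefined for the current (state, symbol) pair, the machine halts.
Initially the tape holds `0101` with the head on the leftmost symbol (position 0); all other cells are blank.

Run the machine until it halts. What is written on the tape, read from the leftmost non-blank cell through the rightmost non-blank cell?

1_1_01

state=p0 head=0 tape=___[0]101   (p0,0)→(p1,_,←)
state=p1 head=-1 tape=__[_]_101   (p1,_)→(p3,1,→)
state=p3 head=0 tape=__1[_]101   (p3,_)→(p0,_,←)
state=p0 head=-1 tape=__[1]_101   (p0,1)→(p3,1,←)
state=p3 head=-2 tape=_[_]1_101   (p3,_)→(p0,_,←)
state=p0 head=-3 tape=[_]_1_101   (p0,_)→(p1,0,→)
state=p1 head=-2 tape=0[_]1_101   (p1,_)→(p3,1,→)
state=p3 head=-1 tape=01[1]_101   (p3,1)→(p0,1,←)
state=p0 head=-2 tape=0[1]1_101   (p0,1)→(p3,1,←)
state=p3 head=-3 tape=[0]11_101   (p3,0)→(p2,_,→)
state=p2 head=-2 tape=_[1]1_101   (p2,1)→(p1,_,→)
state=p1 head=-1 tape=__[1]_101   (p1,1)→(p1,0,←)
state=p1 head=-2 tape=_[_]0_101   (p1,_)→(p3,1,→)
state=p3 head=-1 tape=_1[0]_101   (p3,0)→(p2,_,→)
state=p2 head=0 tape=_1_[_]101   (p2,_)→(p3,_,→)
state=p3 head=1 tape=_1__[1]01   (p3,1)→(p0,1,←)
state=p0 head=0 tape=_1_[_]101   (p0,_)→(p1,0,→)
state=p1 head=1 tape=_1_0[1]01   (p1,1)→(p1,0,←)
state=p1 head=0 tape=_1_[0]001   (p1,0)→(p3,1,→)
state=p3 head=1 tape=_1_1[0]01   (p3,0)→(p2,_,→)
state=p2 head=2 tape=_1_1_[0]1
The non-blank tape span at halt is 1_1_01.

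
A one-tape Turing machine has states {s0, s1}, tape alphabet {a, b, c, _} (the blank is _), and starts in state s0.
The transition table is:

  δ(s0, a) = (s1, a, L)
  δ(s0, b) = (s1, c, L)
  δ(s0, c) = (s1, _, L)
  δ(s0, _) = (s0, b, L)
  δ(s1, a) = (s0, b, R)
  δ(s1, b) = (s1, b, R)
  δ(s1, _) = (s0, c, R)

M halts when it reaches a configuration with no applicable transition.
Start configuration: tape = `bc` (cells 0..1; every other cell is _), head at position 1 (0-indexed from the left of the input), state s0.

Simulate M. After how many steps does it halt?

8

state=s0 head=1 tape=b[c]_   (s0,c)→(s1,_,L)
state=s1 head=0 tape=[b]__   (s1,b)→(s1,b,R)
state=s1 head=1 tape=b[_]_   (s1,_)→(s0,c,R)
state=s0 head=2 tape=bc[_]   (s0,_)→(s0,b,L)
state=s0 head=1 tape=b[c]b   (s0,c)→(s1,_,L)
state=s1 head=0 tape=[b]_b   (s1,b)→(s1,b,R)
state=s1 head=1 tape=b[_]b   (s1,_)→(s0,c,R)
state=s0 head=2 tape=bc[b]   (s0,b)→(s1,c,L)
state=s1 head=1 tape=b[c]c
M halts after 8 transitions.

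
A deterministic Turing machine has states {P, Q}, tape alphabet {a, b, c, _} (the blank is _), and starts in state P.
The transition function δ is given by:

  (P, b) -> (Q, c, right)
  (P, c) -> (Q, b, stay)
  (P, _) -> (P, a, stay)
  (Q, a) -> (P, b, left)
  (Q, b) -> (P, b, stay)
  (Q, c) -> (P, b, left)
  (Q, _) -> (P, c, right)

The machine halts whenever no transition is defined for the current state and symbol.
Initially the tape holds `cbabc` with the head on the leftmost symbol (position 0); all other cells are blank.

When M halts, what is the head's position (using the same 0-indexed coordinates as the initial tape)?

state=P head=0 tape=[c]babc__   (P,c)→(Q,b,stay)
state=Q head=0 tape=[b]babc__   (Q,b)→(P,b,stay)
state=P head=0 tape=[b]babc__   (P,b)→(Q,c,right)
state=Q head=1 tape=c[b]abc__   (Q,b)→(P,b,stay)
state=P head=1 tape=c[b]abc__   (P,b)→(Q,c,right)
state=Q head=2 tape=cc[a]bc__   (Q,a)→(P,b,left)
state=P head=1 tape=c[c]bbc__   (P,c)→(Q,b,stay)
state=Q head=1 tape=c[b]bbc__   (Q,b)→(P,b,stay)
state=P head=1 tape=c[b]bbc__   (P,b)→(Q,c,right)
state=Q head=2 tape=cc[b]bc__   (Q,b)→(P,b,stay)
state=P head=2 tape=cc[b]bc__   (P,b)→(Q,c,right)
state=Q head=3 tape=ccc[b]c__   (Q,b)→(P,b,stay)
state=P head=3 tape=ccc[b]c__   (P,b)→(Q,c,right)
state=Q head=4 tape=cccc[c]__   (Q,c)→(P,b,left)
state=P head=3 tape=ccc[c]b__   (P,c)→(Q,b,stay)
state=Q head=3 tape=ccc[b]b__   (Q,b)→(P,b,stay)
state=P head=3 tape=ccc[b]b__   (P,b)→(Q,c,right)
state=Q head=4 tape=cccc[b]__   (Q,b)→(P,b,stay)
state=P head=4 tape=cccc[b]__   (P,b)→(Q,c,right)
state=Q head=5 tape=ccccc[_]_   (Q,_)→(P,c,right)
state=P head=6 tape=cccccc[_]   (P,_)→(P,a,stay)
state=P head=6 tape=cccccc[a]
At halt the head is at cell 6.

6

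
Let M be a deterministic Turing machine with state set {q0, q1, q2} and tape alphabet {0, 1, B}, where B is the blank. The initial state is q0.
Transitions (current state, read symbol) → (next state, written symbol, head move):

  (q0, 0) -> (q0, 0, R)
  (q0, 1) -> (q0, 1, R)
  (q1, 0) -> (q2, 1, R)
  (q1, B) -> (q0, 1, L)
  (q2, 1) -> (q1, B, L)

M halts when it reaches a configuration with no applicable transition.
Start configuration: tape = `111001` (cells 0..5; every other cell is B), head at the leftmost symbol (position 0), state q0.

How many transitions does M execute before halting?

state=q0 head=0 tape=[1]11001B   (q0,1)→(q0,1,R)
state=q0 head=1 tape=1[1]1001B   (q0,1)→(q0,1,R)
state=q0 head=2 tape=11[1]001B   (q0,1)→(q0,1,R)
state=q0 head=3 tape=111[0]01B   (q0,0)→(q0,0,R)
state=q0 head=4 tape=1110[0]1B   (q0,0)→(q0,0,R)
state=q0 head=5 tape=11100[1]B   (q0,1)→(q0,1,R)
state=q0 head=6 tape=111001[B]
M halts after 6 transitions.

6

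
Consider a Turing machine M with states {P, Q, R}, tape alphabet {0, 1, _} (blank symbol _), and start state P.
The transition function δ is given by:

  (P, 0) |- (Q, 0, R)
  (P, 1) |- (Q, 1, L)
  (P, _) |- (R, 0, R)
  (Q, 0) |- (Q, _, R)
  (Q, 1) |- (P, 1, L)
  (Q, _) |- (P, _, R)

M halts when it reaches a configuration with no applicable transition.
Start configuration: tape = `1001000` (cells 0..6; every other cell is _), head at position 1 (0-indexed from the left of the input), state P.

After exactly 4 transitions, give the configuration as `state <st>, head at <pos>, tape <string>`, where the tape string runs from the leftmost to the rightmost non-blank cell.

P | 1[0]01000   read 0 → write 0, move R, go to Q
Q | 10[0]1000   read 0 → write _, move R, go to Q
Q | 10_[1]000   read 1 → write 1, move L, go to P
P | 10[_]1000   read _ → write 0, move R, go to R
R | 100[1]000
After 4 steps: state R, head at 3, tape 1001000.

state R, head at 3, tape 1001000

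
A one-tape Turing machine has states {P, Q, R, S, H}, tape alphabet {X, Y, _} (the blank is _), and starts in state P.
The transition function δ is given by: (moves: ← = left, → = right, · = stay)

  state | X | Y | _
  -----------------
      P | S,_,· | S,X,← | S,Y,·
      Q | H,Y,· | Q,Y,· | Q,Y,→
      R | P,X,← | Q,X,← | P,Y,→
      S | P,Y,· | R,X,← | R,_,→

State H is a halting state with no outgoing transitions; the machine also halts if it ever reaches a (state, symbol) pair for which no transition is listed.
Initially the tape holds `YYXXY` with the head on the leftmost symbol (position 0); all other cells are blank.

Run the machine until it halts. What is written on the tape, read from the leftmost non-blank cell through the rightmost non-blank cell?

state=P head=0 tape=___[Y]YXXY   (P,Y)→(S,X,←)
state=S head=-1 tape=__[_]XYXXY   (S,_)→(R,_,→)
state=R head=0 tape=___[X]YXXY   (R,X)→(P,X,←)
state=P head=-1 tape=__[_]XYXXY   (P,_)→(S,Y,·)
state=S head=-1 tape=__[Y]XYXXY   (S,Y)→(R,X,←)
state=R head=-2 tape=_[_]XXYXXY   (R,_)→(P,Y,→)
state=P head=-1 tape=_Y[X]XYXXY   (P,X)→(S,_,·)
state=S head=-1 tape=_Y[_]XYXXY   (S,_)→(R,_,→)
state=R head=0 tape=_Y_[X]YXXY   (R,X)→(P,X,←)
state=P head=-1 tape=_Y[_]XYXXY   (P,_)→(S,Y,·)
state=S head=-1 tape=_Y[Y]XYXXY   (S,Y)→(R,X,←)
state=R head=-2 tape=_[Y]XXYXXY   (R,Y)→(Q,X,←)
state=Q head=-3 tape=[_]XXXYXXY   (Q,_)→(Q,Y,→)
state=Q head=-2 tape=Y[X]XXYXXY   (Q,X)→(H,Y,·)
state=H head=-2 tape=Y[Y]XXYXXY
The non-blank tape span at halt is YYXXYXXY.

YYXXYXXY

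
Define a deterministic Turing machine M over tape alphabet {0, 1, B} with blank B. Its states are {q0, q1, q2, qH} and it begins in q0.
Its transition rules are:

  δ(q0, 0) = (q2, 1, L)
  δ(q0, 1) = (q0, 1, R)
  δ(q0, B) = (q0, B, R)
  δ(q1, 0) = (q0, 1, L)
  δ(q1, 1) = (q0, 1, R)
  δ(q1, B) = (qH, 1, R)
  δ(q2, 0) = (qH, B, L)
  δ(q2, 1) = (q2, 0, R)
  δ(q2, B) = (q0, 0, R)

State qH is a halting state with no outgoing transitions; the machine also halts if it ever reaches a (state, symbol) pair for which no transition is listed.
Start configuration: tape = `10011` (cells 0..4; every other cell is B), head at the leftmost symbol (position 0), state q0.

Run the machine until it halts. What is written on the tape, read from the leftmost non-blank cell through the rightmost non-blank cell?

state=q0 head=0 tape=[1]0011   (q0,1)→(q0,1,R)
state=q0 head=1 tape=1[0]011   (q0,0)→(q2,1,L)
state=q2 head=0 tape=[1]1011   (q2,1)→(q2,0,R)
state=q2 head=1 tape=0[1]011   (q2,1)→(q2,0,R)
state=q2 head=2 tape=00[0]11   (q2,0)→(qH,B,L)
state=qH head=1 tape=0[0]B11
The non-blank tape span at halt is 00B11.

00B11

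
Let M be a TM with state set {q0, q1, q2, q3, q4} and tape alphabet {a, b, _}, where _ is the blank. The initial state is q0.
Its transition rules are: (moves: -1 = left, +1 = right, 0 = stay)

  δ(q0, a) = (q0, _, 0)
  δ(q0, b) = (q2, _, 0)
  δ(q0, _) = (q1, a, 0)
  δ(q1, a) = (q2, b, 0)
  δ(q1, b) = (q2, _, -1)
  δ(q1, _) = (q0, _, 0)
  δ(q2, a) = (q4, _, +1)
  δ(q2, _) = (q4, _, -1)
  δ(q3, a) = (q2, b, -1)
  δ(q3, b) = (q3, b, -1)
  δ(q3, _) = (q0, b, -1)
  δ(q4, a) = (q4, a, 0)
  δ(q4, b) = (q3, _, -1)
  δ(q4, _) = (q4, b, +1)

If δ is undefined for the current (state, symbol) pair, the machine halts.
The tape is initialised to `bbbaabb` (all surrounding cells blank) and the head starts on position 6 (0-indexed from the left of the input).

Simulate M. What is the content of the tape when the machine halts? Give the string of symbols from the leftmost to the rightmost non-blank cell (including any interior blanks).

bbb__b

q0 | __bbbaab[b]   read b → write _, move 0, go to q2
q2 | __bbbaab[_]   read _ → write _, move -1, go to q4
q4 | __bbbaa[b]_   read b → write _, move -1, go to q3
q3 | __bbba[a]__   read a → write b, move -1, go to q2
q2 | __bbb[a]b__   read a → write _, move +1, go to q4
q4 | __bbb_[b]__   read b → write _, move -1, go to q3
q3 | __bbb[_]___   read _ → write b, move -1, go to q0
q0 | __bb[b]b___   read b → write _, move 0, go to q2
q2 | __bb[_]b___   read _ → write _, move -1, go to q4
q4 | __b[b]_b___   read b → write _, move -1, go to q3
q3 | __[b]__b___   read b → write b, move -1, go to q3
q3 | _[_]b__b___   read _ → write b, move -1, go to q0
q0 | [_]bb__b___   read _ → write a, move 0, go to q1
q1 | [a]bb__b___   read a → write b, move 0, go to q2
q2 | [b]bb__b___
The non-blank tape span at halt is bbb__b.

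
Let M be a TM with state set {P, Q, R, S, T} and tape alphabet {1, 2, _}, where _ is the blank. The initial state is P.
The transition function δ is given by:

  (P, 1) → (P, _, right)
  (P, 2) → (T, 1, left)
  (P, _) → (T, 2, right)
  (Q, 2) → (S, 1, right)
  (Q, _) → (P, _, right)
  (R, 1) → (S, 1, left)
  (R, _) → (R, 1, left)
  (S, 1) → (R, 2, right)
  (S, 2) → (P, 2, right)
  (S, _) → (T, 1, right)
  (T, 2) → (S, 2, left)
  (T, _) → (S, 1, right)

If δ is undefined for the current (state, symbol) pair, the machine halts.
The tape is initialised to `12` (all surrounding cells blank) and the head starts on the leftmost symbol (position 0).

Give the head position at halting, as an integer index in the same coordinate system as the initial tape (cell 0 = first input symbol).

1

state=P head=0 tape=[1]2_   (P,1)→(P,_,right)
state=P head=1 tape=_[2]_   (P,2)→(T,1,left)
state=T head=0 tape=[_]1_   (T,_)→(S,1,right)
state=S head=1 tape=1[1]_   (S,1)→(R,2,right)
state=R head=2 tape=12[_]   (R,_)→(R,1,left)
state=R head=1 tape=1[2]1
At halt the head is at cell 1.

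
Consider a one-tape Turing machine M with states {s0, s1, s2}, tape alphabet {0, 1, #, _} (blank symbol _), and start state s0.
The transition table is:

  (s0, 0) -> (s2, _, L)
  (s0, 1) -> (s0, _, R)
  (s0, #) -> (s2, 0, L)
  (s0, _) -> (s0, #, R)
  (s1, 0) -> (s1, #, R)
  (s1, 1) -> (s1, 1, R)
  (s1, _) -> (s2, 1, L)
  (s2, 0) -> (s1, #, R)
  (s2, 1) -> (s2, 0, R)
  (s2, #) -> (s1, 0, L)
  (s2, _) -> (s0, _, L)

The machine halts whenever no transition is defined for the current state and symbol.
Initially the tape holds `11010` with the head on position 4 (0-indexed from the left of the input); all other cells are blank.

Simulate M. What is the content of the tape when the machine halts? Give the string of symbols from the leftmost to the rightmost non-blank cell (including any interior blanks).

11#01

s0 | 1101[0]_   read 0 → write _, move L, go to s2
s2 | 110[1]__   read 1 → write 0, move R, go to s2
s2 | 1100[_]_   read _ → write _, move L, go to s0
s0 | 110[0]__   read 0 → write _, move L, go to s2
s2 | 11[0]___   read 0 → write #, move R, go to s1
s1 | 11#[_]__   read _ → write 1, move L, go to s2
s2 | 11[#]1__   read # → write 0, move L, go to s1
s1 | 1[1]01__   read 1 → write 1, move R, go to s1
s1 | 11[0]1__   read 0 → write #, move R, go to s1
s1 | 11#[1]__   read 1 → write 1, move R, go to s1
s1 | 11#1[_]_   read _ → write 1, move L, go to s2
s2 | 11#[1]1_   read 1 → write 0, move R, go to s2
s2 | 11#0[1]_   read 1 → write 0, move R, go to s2
s2 | 11#00[_]   read _ → write _, move L, go to s0
s0 | 11#0[0]_   read 0 → write _, move L, go to s2
s2 | 11#[0]__   read 0 → write #, move R, go to s1
s1 | 11##[_]_   read _ → write 1, move L, go to s2
s2 | 11#[#]1_   read # → write 0, move L, go to s1
s1 | 11[#]01_
The non-blank tape span at halt is 11#01.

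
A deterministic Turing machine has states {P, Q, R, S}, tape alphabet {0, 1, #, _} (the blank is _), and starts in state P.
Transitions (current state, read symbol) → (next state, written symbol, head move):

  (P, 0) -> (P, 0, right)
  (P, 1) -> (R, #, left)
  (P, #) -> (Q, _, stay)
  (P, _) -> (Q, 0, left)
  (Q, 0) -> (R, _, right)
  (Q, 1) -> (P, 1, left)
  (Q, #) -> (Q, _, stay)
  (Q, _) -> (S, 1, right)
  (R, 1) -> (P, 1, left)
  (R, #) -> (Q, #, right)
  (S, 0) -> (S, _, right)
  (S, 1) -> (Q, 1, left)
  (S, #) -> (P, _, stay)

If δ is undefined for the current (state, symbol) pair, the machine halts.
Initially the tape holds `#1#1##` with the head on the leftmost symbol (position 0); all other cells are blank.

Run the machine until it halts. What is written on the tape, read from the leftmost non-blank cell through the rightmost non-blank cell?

#111#1##

state=P head=0 tape=___[#]1#1##   (P,#)→(Q,_,stay)
state=Q head=0 tape=___[_]1#1##   (Q,_)→(S,1,right)
state=S head=1 tape=___1[1]#1##   (S,1)→(Q,1,left)
state=Q head=0 tape=___[1]1#1##   (Q,1)→(P,1,left)
state=P head=-1 tape=__[_]11#1##   (P,_)→(Q,0,left)
state=Q head=-2 tape=_[_]011#1##   (Q,_)→(S,1,right)
state=S head=-1 tape=_1[0]11#1##   (S,0)→(S,_,right)
state=S head=0 tape=_1_[1]1#1##   (S,1)→(Q,1,left)
state=Q head=-1 tape=_1[_]11#1##   (Q,_)→(S,1,right)
state=S head=0 tape=_11[1]1#1##   (S,1)→(Q,1,left)
state=Q head=-1 tape=_1[1]11#1##   (Q,1)→(P,1,left)
state=P head=-2 tape=_[1]111#1##   (P,1)→(R,#,left)
state=R head=-3 tape=[_]#111#1##
The non-blank tape span at halt is #111#1##.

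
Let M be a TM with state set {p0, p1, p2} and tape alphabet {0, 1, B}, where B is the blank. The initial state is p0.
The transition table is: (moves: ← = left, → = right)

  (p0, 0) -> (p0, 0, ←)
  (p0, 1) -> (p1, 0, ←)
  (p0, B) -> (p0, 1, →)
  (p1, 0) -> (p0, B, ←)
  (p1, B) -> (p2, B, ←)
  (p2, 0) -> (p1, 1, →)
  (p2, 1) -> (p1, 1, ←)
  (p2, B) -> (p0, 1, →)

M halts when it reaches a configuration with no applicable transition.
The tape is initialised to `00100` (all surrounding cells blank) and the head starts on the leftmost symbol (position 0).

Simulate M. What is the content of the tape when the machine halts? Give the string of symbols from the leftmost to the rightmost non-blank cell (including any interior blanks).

state=p0 head=0 tape=BBB[0]0100   (p0,0)→(p0,0,←)
state=p0 head=-1 tape=BB[B]00100   (p0,B)→(p0,1,→)
state=p0 head=0 tape=BB1[0]0100   (p0,0)→(p0,0,←)
state=p0 head=-1 tape=BB[1]00100   (p0,1)→(p1,0,←)
state=p1 head=-2 tape=B[B]000100   (p1,B)→(p2,B,←)
state=p2 head=-3 tape=[B]B000100   (p2,B)→(p0,1,→)
state=p0 head=-2 tape=1[B]000100   (p0,B)→(p0,1,→)
state=p0 head=-1 tape=11[0]00100   (p0,0)→(p0,0,←)
state=p0 head=-2 tape=1[1]000100   (p0,1)→(p1,0,←)
state=p1 head=-3 tape=[1]0000100
The non-blank tape span at halt is 10000100.

10000100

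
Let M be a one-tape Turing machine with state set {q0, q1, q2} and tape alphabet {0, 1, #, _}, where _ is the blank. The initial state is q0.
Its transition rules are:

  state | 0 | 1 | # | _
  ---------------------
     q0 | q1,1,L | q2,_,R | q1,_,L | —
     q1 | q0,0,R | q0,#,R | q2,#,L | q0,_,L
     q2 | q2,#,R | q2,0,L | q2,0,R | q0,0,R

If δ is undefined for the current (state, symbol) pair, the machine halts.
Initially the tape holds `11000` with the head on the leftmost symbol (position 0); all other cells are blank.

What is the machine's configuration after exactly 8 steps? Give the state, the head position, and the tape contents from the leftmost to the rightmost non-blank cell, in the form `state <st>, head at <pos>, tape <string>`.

state q2, head at 4, tape 0_##0

state=q0 head=0 tape=[1]1000   (q0,1)→(q2,_,R)
state=q2 head=1 tape=_[1]000   (q2,1)→(q2,0,L)
state=q2 head=0 tape=[_]0000   (q2,_)→(q0,0,R)
state=q0 head=1 tape=0[0]000   (q0,0)→(q1,1,L)
state=q1 head=0 tape=[0]1000   (q1,0)→(q0,0,R)
state=q0 head=1 tape=0[1]000   (q0,1)→(q2,_,R)
state=q2 head=2 tape=0_[0]00   (q2,0)→(q2,#,R)
state=q2 head=3 tape=0_#[0]0   (q2,0)→(q2,#,R)
state=q2 head=4 tape=0_##[0]
After 8 steps: state q2, head at 4, tape 0_##0.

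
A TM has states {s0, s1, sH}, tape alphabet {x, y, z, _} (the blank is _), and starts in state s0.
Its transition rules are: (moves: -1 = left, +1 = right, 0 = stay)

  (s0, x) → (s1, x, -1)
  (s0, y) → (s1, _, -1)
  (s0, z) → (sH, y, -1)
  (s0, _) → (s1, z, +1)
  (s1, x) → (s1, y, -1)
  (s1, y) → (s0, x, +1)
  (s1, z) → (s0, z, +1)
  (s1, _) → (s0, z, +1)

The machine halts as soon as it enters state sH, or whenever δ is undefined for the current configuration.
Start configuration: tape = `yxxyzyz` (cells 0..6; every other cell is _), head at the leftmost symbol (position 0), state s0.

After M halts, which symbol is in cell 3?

x

s0 | _[y]xxyzyz   read y → write _, move -1, go to s1
s1 | [_]_xxyzyz   read _ → write z, move +1, go to s0
s0 | z[_]xxyzyz   read _ → write z, move +1, go to s1
s1 | zz[x]xyzyz   read x → write y, move -1, go to s1
s1 | z[z]yxyzyz   read z → write z, move +1, go to s0
s0 | zz[y]xyzyz   read y → write _, move -1, go to s1
s1 | z[z]_xyzyz   read z → write z, move +1, go to s0
s0 | zz[_]xyzyz   read _ → write z, move +1, go to s1
s1 | zzz[x]yzyz   read x → write y, move -1, go to s1
s1 | zz[z]yyzyz   read z → write z, move +1, go to s0
s0 | zzz[y]yzyz   read y → write _, move -1, go to s1
s1 | zz[z]_yzyz   read z → write z, move +1, go to s0
s0 | zzz[_]yzyz   read _ → write z, move +1, go to s1
s1 | zzzz[y]zyz   read y → write x, move +1, go to s0
s0 | zzzzx[z]yz   read z → write y, move -1, go to sH
sH | zzzz[x]yyz
Cell 3 holds x when M halts.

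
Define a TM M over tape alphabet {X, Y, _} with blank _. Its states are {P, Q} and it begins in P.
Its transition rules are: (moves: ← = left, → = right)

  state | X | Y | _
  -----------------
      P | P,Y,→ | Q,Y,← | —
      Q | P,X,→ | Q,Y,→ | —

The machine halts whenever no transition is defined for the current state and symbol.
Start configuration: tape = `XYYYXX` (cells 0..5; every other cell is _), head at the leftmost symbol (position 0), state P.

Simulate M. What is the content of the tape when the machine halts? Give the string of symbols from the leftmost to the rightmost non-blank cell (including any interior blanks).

YYYYXY

state=P head=0 tape=[X]YYYXX_   (P,X)→(P,Y,→)
state=P head=1 tape=Y[Y]YYXX_   (P,Y)→(Q,Y,←)
state=Q head=0 tape=[Y]YYYXX_   (Q,Y)→(Q,Y,→)
state=Q head=1 tape=Y[Y]YYXX_   (Q,Y)→(Q,Y,→)
state=Q head=2 tape=YY[Y]YXX_   (Q,Y)→(Q,Y,→)
state=Q head=3 tape=YYY[Y]XX_   (Q,Y)→(Q,Y,→)
state=Q head=4 tape=YYYY[X]X_   (Q,X)→(P,X,→)
state=P head=5 tape=YYYYX[X]_   (P,X)→(P,Y,→)
state=P head=6 tape=YYYYXY[_]
The non-blank tape span at halt is YYYYXY.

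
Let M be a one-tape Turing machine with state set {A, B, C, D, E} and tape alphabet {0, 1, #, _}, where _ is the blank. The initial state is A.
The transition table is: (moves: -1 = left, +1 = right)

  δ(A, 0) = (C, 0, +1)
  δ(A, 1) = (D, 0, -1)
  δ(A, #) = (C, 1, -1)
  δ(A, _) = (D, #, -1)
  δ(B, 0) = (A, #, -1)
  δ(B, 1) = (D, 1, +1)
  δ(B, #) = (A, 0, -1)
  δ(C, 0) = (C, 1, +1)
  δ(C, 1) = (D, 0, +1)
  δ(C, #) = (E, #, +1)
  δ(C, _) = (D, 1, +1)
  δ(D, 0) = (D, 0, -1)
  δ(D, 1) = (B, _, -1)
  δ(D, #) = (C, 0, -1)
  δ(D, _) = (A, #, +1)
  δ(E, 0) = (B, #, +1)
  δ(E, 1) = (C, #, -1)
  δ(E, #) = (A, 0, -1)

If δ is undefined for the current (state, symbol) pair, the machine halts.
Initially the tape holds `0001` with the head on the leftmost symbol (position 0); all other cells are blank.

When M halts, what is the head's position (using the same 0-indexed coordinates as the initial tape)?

A | [0]001___   read 0 → write 0, move +1, go to C
C | 0[0]01___   read 0 → write 1, move +1, go to C
C | 01[0]1___   read 0 → write 1, move +1, go to C
C | 011[1]___   read 1 → write 0, move +1, go to D
D | 0110[_]__   read _ → write #, move +1, go to A
A | 0110#[_]_   read _ → write #, move -1, go to D
D | 0110[#]#_   read # → write 0, move -1, go to C
C | 011[0]0#_   read 0 → write 1, move +1, go to C
C | 0111[0]#_   read 0 → write 1, move +1, go to C
C | 01111[#]_   read # → write #, move +1, go to E
E | 01111#[_]
At halt the head is at cell 6.

6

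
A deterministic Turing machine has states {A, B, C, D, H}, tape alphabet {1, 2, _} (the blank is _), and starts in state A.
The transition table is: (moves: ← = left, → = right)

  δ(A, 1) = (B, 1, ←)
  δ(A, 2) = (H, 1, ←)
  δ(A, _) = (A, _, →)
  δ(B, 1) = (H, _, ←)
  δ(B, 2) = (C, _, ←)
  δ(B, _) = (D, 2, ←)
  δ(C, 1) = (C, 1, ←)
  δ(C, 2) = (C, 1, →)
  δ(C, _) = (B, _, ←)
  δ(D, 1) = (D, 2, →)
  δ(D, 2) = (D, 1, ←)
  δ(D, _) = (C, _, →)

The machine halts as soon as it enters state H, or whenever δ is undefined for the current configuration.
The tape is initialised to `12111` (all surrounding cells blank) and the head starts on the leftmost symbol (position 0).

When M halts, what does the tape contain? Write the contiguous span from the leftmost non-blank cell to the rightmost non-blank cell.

A | ____[1]2111   read 1 → write 1, move ←, go to B
B | ___[_]12111   read _ → write 2, move ←, go to D
D | __[_]212111   read _ → write _, move →, go to C
C | ___[2]12111   read 2 → write 1, move →, go to C
C | ___1[1]2111   read 1 → write 1, move ←, go to C
C | ___[1]12111   read 1 → write 1, move ←, go to C
C | __[_]112111   read _ → write _, move ←, go to B
B | _[_]_112111   read _ → write 2, move ←, go to D
D | [_]2_112111   read _ → write _, move →, go to C
C | _[2]_112111   read 2 → write 1, move →, go to C
C | _1[_]112111   read _ → write _, move ←, go to B
B | _[1]_112111   read 1 → write _, move ←, go to H
H | [_]__112111
The non-blank tape span at halt is 112111.

112111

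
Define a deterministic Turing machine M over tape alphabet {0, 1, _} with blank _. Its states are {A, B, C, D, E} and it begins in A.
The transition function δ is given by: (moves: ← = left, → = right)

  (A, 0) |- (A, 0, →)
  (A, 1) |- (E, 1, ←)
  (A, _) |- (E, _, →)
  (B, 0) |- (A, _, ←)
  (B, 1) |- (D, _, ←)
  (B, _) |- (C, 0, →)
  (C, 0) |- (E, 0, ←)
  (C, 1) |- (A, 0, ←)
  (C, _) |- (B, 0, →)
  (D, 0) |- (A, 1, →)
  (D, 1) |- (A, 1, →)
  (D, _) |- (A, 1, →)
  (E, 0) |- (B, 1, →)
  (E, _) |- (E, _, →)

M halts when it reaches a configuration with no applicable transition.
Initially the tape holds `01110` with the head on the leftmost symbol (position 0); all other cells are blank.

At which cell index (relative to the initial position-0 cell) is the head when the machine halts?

2

A | [0]1110   read 0 → write 0, move →, go to A
A | 0[1]110   read 1 → write 1, move ←, go to E
E | [0]1110   read 0 → write 1, move →, go to B
B | 1[1]110   read 1 → write _, move ←, go to D
D | [1]_110   read 1 → write 1, move →, go to A
A | 1[_]110   read _ → write _, move →, go to E
E | 1_[1]10
At halt the head is at cell 2.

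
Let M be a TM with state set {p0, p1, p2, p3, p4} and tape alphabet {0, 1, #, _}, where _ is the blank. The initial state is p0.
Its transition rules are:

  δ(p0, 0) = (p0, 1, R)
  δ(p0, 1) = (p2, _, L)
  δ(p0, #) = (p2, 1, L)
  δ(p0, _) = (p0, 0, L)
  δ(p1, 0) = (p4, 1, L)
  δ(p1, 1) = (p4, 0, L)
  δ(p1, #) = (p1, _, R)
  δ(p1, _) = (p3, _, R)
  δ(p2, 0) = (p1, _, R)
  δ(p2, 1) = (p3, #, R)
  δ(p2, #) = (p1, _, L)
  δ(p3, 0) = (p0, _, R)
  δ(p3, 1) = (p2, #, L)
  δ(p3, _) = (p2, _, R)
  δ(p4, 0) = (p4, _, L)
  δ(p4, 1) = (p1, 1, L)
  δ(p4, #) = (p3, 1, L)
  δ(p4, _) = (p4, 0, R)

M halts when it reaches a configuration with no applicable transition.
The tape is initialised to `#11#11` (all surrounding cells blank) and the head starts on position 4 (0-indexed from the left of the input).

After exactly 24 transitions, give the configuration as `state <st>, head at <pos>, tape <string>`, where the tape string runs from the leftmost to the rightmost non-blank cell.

state p1, head at 4, tape 00000001

p0 | __#11#[1]1   read 1 → write _, move L, go to p2
p2 | __#11[#]_1   read # → write _, move L, go to p1
p1 | __#1[1]__1   read 1 → write 0, move L, go to p4
p4 | __#[1]0__1   read 1 → write 1, move L, go to p1
p1 | __[#]10__1   read # → write _, move R, go to p1
p1 | ___[1]0__1   read 1 → write 0, move L, go to p4
p4 | __[_]00__1   read _ → write 0, move R, go to p4
p4 | __0[0]0__1   read 0 → write _, move L, go to p4
p4 | __[0]_0__1   read 0 → write _, move L, go to p4
p4 | _[_]__0__1   read _ → write 0, move R, go to p4
p4 | _0[_]_0__1   read _ → write 0, move R, go to p4
p4 | _00[_]0__1   read _ → write 0, move R, go to p4
p4 | _000[0]__1   read 0 → write _, move L, go to p4
p4 | _00[0]___1   read 0 → write _, move L, go to p4
p4 | _0[0]____1   read 0 → write _, move L, go to p4
p4 | _[0]_____1   read 0 → write _, move L, go to p4
p4 | [_]______1   read _ → write 0, move R, go to p4
p4 | 0[_]_____1   read _ → write 0, move R, go to p4
p4 | 00[_]____1   read _ → write 0, move R, go to p4
p4 | 000[_]___1   read _ → write 0, move R, go to p4
p4 | 0000[_]__1   read _ → write 0, move R, go to p4
p4 | 00000[_]_1   read _ → write 0, move R, go to p4
p4 | 000000[_]1   read _ → write 0, move R, go to p4
p4 | 0000000[1]   read 1 → write 1, move L, go to p1
p1 | 000000[0]1
After 24 steps: state p1, head at 4, tape 00000001.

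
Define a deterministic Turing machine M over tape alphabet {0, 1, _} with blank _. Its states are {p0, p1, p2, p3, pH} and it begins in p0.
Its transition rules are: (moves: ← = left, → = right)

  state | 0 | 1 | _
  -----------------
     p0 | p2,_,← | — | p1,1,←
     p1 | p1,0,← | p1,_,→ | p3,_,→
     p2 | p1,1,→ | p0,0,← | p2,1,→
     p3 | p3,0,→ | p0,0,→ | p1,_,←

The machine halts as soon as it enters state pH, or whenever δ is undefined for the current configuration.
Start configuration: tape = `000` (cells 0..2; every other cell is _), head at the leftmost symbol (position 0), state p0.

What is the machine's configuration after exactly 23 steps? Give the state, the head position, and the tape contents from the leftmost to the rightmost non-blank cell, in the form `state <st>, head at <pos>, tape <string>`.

state p1, head at 1, tape 11_0

p0 | _[0]00_   read 0 → write _, move ←, go to p2
p2 | [_]_00_   read _ → write 1, move →, go to p2
p2 | 1[_]00_   read _ → write 1, move →, go to p2
p2 | 11[0]0_   read 0 → write 1, move →, go to p1
p1 | 111[0]_   read 0 → write 0, move ←, go to p1
p1 | 11[1]0_   read 1 → write _, move →, go to p1
p1 | 11_[0]_   read 0 → write 0, move ←, go to p1
p1 | 11[_]0_   read _ → write _, move →, go to p3
p3 | 11_[0]_   read 0 → write 0, move →, go to p3
p3 | 11_0[_]   read _ → write _, move ←, go to p1
p1 | 11_[0]_   read 0 → write 0, move ←, go to p1
p1 | 11[_]0_   read _ → write _, move →, go to p3
p3 | 11_[0]_   read 0 → write 0, move →, go to p3
p3 | 11_0[_]   read _ → write _, move ←, go to p1
p1 | 11_[0]_   read 0 → write 0, move ←, go to p1
p1 | 11[_]0_   read _ → write _, move →, go to p3
p3 | 11_[0]_   read 0 → write 0, move →, go to p3
p3 | 11_0[_]   read _ → write _, move ←, go to p1
p1 | 11_[0]_   read 0 → write 0, move ←, go to p1
p1 | 11[_]0_   read _ → write _, move →, go to p3
p3 | 11_[0]_   read 0 → write 0, move →, go to p3
p3 | 11_0[_]   read _ → write _, move ←, go to p1
p1 | 11_[0]_   read 0 → write 0, move ←, go to p1
p1 | 11[_]0_
After 23 steps: state p1, head at 1, tape 11_0.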